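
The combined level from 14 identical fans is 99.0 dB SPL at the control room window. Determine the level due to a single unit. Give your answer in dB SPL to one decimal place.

For N identical incoherent sources L_total = L₁ + 10·log₁₀ N, so L₁ = 99.0 − 10·log₁₀(14) = 99.0 − 11.461.

87.5 dB SPL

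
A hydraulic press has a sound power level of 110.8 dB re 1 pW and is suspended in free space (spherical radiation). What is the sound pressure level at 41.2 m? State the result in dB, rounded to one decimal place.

Free-field spherical radiation: L_p = L_w − 10·log₁₀(4π·r²), r = 41.2 m.
4π·r² = 2.133e+04 m², 10·log₁₀ of that is 43.290 dB.
L_p = 110.8 − 43.290 = 67.51 dB.

67.5 dB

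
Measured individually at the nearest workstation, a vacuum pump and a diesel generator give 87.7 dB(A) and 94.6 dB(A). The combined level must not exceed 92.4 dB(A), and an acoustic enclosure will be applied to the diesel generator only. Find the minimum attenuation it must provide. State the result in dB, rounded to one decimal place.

4.0 dB

The untreated sources together contribute 10^(87.7/10) = 5.888e+08, i.e. 87.70 dB(A).
The limit corresponds to 10^(92.4/10) = 1.738e+09; subtracting the fixed part leaves 1.149e+09 for the diesel generator, i.e. 90.60 dB(A).
Required insertion loss = 94.6 − 90.60 = 4.00 dB.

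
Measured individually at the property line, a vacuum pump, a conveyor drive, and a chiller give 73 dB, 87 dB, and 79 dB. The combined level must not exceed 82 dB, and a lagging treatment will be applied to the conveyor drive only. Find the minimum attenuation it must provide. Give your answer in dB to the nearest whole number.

9 dB

The untreated sources together contribute 10^(73/10) + 10^(79/10) = 9.939e+07, i.e. 79.97 dB.
To meet 82 dB overall, the treated conveyor drive may contribute at most 10^(82/10) − 9.939e+07 = 5.910e+07, i.e. 77.72 dB.
So the conveyor drive must be reduced from 87 to 77.72 dB: IL = 9.28 dB.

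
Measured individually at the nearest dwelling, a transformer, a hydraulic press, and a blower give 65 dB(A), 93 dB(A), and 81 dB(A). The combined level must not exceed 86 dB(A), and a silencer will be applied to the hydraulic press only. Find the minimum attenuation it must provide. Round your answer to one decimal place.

8.7 dB

Everything except the hydraulic press sums to 10^(65/10) + 10^(81/10) = 1.291e+08 in linear terms, 81.11 dB(A).
To meet 86 dB(A) overall, the treated hydraulic press may contribute at most 10^(86/10) − 1.291e+08 = 2.691e+08, i.e. 84.30 dB(A).
Required insertion loss = 93 − 84.30 = 8.70 dB.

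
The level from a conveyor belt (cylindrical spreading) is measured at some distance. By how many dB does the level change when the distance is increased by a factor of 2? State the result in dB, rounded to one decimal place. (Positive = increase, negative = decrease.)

Line-source spreading: ΔL = −10·log₁₀(r₂/r₁).
ΔL = −10·log₁₀(2) = -3.01 dB.

-3.0 dB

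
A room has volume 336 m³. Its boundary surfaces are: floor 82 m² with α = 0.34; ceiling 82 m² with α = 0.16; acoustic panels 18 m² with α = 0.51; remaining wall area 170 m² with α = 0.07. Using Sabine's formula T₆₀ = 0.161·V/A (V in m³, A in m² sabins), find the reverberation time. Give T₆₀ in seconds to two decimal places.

Summing Sᵢαᵢ: 82·0.34 + 82·0.16 + 18·0.51 + 170·0.07 = 62.08 m².
T₆₀ = 0.161 × 336 / 62.08 = 0.871 s.

0.87 s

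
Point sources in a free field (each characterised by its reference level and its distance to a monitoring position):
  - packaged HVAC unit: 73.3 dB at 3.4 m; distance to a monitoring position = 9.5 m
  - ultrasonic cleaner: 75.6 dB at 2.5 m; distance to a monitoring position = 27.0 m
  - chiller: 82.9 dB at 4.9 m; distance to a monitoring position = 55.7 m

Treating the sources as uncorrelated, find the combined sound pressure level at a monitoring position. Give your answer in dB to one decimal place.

66.6 dB

Propagate each source to the receiver with L = L_ref − 20·log₁₀(r/r_ref), then add intensities.
packaged HVAC unit: 73.3 − 20·log₁₀(9.5/3.4) = 73.3 − 8.92 = 64.38 dB.
ultrasonic cleaner: 75.6 − 20·log₁₀(27.0/2.5) = 75.6 − 20.67 = 54.93 dB.
chiller: 82.9 − 20·log₁₀(55.7/4.9) = 82.9 − 21.11 = 61.79 dB.
Σ 10^(L/10) = 4.559e+06 → L_total = 10·log₁₀(4.559e+06) = 66.59 dB.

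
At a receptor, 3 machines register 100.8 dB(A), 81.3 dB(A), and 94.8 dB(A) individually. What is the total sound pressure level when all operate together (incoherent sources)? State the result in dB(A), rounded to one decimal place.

For uncorrelated sources the intensities add, so convert each level to linear form, sum, and take 10·log₁₀ of the total.
Σ 10^(L/10) = 10^(100.8/10) + 10^(81.3/10) + 10^(94.8/10) = 1.518e+10.
L_total = 10·log₁₀(1.518e+10) = 101.81 dB(A).

101.8 dB(A)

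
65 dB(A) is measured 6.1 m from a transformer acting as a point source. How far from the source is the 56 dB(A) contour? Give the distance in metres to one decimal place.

Point-source spreading drops the level by 20·log₁₀(r₂/r₁); inverting, r₂/r₁ = 10^(ΔL/20).
r₂ = 6.1·10^((65−56)/20) = 6.1·10^(9.0/20) = 17.19 m.

17.2 m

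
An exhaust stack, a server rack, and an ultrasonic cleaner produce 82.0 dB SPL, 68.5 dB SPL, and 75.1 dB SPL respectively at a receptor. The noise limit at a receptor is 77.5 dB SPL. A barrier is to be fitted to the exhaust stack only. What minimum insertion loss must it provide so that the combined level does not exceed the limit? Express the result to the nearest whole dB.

The untreated sources together contribute 10^(68.5/10) + 10^(75.1/10) = 3.944e+07, i.e. 75.96 dB SPL.
To meet 77.5 dB SPL overall, the treated exhaust stack may contribute at most 10^(77.5/10) − 3.944e+07 = 1.680e+07, i.e. 72.25 dB SPL.
So the exhaust stack must be reduced from 82.0 to 72.25 dB SPL: IL = 9.75 dB.

10 dB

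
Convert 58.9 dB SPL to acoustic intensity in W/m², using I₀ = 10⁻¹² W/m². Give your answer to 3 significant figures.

I = I₀·10^(L/10) = 10⁻¹² × 10^(58.9/10) = 10^(-6.110).

7.76e-07 W/m²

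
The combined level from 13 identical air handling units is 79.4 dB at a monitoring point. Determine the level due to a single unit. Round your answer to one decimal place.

13 equal contributions raise the level by 10·log₁₀ 13 = 11.139 dB, so each unit alone gives 79.4 − 11.139.

68.3 dB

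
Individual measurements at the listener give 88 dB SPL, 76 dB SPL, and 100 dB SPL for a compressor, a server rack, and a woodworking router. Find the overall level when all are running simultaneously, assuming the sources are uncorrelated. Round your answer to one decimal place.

100.3 dB SPL

Incoherent sources combine by intensity addition: L_total = 10·log₁₀(Σ 10^(L_i/10)).
Σ 10^(L/10) = 10^(88/10) + 10^(76/10) + 10^(100/10) = 1.067e+10.
L_total = 10·log₁₀(1.067e+10) = 100.28 dB SPL.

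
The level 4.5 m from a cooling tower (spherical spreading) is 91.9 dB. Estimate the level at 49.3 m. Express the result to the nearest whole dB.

71 dB

Spherical spreading from a point source gives a 20·log₁₀(r₂/r₁) drop.
L₂ = 91.9 − 20·log₁₀(49.3/4.5) = 91.9 − 20.793 = 71.11 dB.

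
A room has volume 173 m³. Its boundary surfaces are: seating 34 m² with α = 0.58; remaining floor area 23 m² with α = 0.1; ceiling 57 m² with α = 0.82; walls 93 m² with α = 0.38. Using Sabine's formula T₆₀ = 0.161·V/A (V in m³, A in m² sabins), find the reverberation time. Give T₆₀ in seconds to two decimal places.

0.27 s

A = Σ Sᵢαᵢ = 34·0.58 + 23·0.1 + 57·0.82 + 93·0.38 = 104.10 m².
T₆₀ = 0.161·V/A = 0.161·173/104.10 = 0.268 s.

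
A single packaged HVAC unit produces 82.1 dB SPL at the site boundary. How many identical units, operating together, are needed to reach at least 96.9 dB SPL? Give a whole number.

31

The shortfall is 96.9 − 82.1 = 14.8 dB, and N units add 10·log₁₀ N, so need 10·log₁₀ N ≥ 14.8.
N ≥ 10^(14.8/10) = 30.200, so N = 31.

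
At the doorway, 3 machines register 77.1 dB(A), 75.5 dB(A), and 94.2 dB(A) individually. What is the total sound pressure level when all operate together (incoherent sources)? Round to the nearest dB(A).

94 dB(A)

For uncorrelated sources the intensities add, so convert each level to linear form, sum, and take 10·log₁₀ of the total.
Σ 10^(L/10) = 10^(77.1/10) + 10^(75.5/10) + 10^(94.2/10) = 2.717e+09.
L_total = 10·log₁₀(2.717e+09) = 94.34 dB(A).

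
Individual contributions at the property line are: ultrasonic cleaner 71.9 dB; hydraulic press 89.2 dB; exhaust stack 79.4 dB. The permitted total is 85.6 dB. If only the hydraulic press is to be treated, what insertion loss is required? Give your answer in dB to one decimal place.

The untreated sources together contribute 10^(71.9/10) + 10^(79.4/10) = 1.026e+08, i.e. 80.11 dB.
To meet 85.6 dB overall, the treated hydraulic press may contribute at most 10^(85.6/10) − 1.026e+08 = 2.605e+08, i.e. 84.16 dB.
Required insertion loss = 89.2 − 84.16 = 5.04 dB.

5.0 dB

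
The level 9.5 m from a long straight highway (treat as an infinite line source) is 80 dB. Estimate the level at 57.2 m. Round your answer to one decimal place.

72.2 dB

Cylindrical spreading from a line source gives a 10·log₁₀(r₂/r₁) drop.
L₂ = 80 − 10·log₁₀(57.2/9.5) = 80 − 7.797 = 72.20 dB.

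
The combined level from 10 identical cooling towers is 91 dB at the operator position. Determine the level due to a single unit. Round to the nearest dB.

81 dB

10 equal contributions raise the level by 10·log₁₀ 10 = 10.000 dB, so each unit alone gives 91 − 10.000.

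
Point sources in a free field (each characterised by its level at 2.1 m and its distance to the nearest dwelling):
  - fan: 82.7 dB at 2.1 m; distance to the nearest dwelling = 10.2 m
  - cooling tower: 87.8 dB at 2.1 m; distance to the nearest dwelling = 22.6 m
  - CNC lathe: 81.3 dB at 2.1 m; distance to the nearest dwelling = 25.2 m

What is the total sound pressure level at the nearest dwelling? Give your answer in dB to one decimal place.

Propagate each source to the receiver with L = L_ref − 20·log₁₀(r/r_ref), then add intensities.
fan: 82.7 − 20·log₁₀(10.2/2.1) = 82.7 − 13.73 = 68.97 dB.
cooling tower: 87.8 − 20·log₁₀(22.6/2.1) = 87.8 − 20.64 = 67.16 dB.
CNC lathe: 81.3 − 20·log₁₀(25.2/2.1) = 81.3 − 21.58 = 59.72 dB.
Σ 10^(L/10) = 1.403e+07 → L_total = 10·log₁₀(1.403e+07) = 71.47 dB.

71.5 dB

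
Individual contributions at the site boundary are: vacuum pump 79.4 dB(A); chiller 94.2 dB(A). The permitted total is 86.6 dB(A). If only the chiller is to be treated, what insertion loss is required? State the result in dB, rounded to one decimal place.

8.5 dB

The untreated sources together contribute 10^(79.4/10) = 8.710e+07, i.e. 79.40 dB(A).
The limit corresponds to 10^(86.6/10) = 4.571e+08; subtracting the fixed part leaves 3.700e+08 for the chiller, i.e. 85.68 dB(A).
Required insertion loss = 94.2 − 85.68 = 8.52 dB.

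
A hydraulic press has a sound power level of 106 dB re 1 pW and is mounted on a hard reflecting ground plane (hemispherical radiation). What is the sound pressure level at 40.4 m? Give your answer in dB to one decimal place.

Free-field hemispherical radiation: L_p = L_w − 10·log₁₀(2π·r²), r = 40.4 m.
2π·r² = 1.026e+04 m², 10·log₁₀ of that is 40.109 dB.
L_p = 106 − 40.109 = 65.89 dB.

65.9 dB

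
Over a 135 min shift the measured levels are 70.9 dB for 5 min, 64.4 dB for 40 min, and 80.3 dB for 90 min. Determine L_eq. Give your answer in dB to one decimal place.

Weight each interval's intensity by its duration and average over T = 135 min:
Σ tᵢ·10^(Lᵢ/10) = 5·10^(70.9/10) + 40·10^(64.4/10) + 90·10^(80.3/10) = 9.815e+09.
L_eq = 10·log₁₀(9.815e+09/135) = 78.62 dB.

78.6 dB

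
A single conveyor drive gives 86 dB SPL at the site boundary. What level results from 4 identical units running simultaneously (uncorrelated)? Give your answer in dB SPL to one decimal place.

92.0 dB SPL

L_total = L₁ + 10·log₁₀ N for N identical incoherent sources.
L_total = 86 + 10·log₁₀(4) = 86 + 6.021 = 92.02 dB SPL.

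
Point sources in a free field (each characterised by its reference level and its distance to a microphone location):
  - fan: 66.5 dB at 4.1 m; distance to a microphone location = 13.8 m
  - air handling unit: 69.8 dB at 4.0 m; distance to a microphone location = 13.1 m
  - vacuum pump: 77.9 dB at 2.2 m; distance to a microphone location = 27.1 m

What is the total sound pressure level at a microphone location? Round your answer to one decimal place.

62.3 dB

First find each source's level at the receiver (point-source: −20·log₁₀(r/r_ref)), then combine on an intensity basis.
fan: 66.5 − 20·log₁₀(13.8/4.1) = 66.5 − 10.54 = 55.96 dB.
air handling unit: 69.8 − 20·log₁₀(13.1/4.0) = 69.8 − 10.30 = 59.50 dB.
vacuum pump: 77.9 − 20·log₁₀(27.1/2.2) = 77.9 − 21.81 = 56.09 dB.
Σ 10^(L/10) = 1.691e+06 → L_total = 10·log₁₀(1.691e+06) = 62.28 dB.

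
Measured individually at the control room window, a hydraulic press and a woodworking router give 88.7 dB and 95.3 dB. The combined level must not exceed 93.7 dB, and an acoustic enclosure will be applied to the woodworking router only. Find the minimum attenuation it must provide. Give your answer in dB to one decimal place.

3.3 dB

Fixed contribution from the other source: Σ 10^(L/10) = 10^(88.7/10) = 7.413e+08 (88.70 dB).
The limit corresponds to 10^(93.7/10) = 2.344e+09; subtracting the fixed part leaves 1.603e+09 for the woodworking router, i.e. 92.05 dB.
So the woodworking router must be reduced from 95.3 to 92.05 dB: IL = 3.25 dB.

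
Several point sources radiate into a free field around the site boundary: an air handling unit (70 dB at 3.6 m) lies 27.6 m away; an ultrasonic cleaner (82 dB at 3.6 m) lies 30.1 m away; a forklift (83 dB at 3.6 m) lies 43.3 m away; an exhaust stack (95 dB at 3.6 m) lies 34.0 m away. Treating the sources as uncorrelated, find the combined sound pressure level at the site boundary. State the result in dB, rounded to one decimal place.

75.9 dB

First find each source's level at the receiver (point-source: −20·log₁₀(r/r_ref)), then combine on an intensity basis.
air handling unit: 70 − 20·log₁₀(27.6/3.6) = 70 − 17.69 = 52.31 dB.
ultrasonic cleaner: 82 − 20·log₁₀(30.1/3.6) = 82 − 18.45 = 63.55 dB.
forklift: 83 − 20·log₁₀(43.3/3.6) = 83 − 21.60 = 61.40 dB.
exhaust stack: 95 − 20·log₁₀(34.0/3.6) = 95 − 19.50 = 75.50 dB.
Σ 10^(L/10) = 3.927e+07 → L_total = 10·log₁₀(3.927e+07) = 75.94 dB.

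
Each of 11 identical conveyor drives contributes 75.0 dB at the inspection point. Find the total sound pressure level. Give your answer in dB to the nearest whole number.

With 11 equal, uncorrelated contributions the intensity is 11× that of one unit, giving a rise of 10·log₁₀ 11.
L_total = 75.0 + 10·log₁₀(11) = 75.0 + 10.414 = 85.41 dB.

85 dB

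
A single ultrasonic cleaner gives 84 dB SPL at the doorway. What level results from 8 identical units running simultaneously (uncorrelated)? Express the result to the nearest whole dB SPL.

N identical incoherent sources raise the level by 10·log₁₀ N.
L_total = 84 + 10·log₁₀(8) = 84 + 9.031 = 93.03 dB SPL.

93 dB SPL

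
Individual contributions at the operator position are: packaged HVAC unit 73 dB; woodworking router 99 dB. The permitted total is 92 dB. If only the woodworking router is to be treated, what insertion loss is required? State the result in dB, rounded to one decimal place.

7.1 dB

Everything except the woodworking router sums to 10^(73/10) = 1.995e+07 in linear terms, 73.00 dB.
The limit corresponds to 10^(92/10) = 1.585e+09; subtracting the fixed part leaves 1.565e+09 for the woodworking router, i.e. 91.94 dB.
Required insertion loss = 99 − 91.94 = 7.06 dB.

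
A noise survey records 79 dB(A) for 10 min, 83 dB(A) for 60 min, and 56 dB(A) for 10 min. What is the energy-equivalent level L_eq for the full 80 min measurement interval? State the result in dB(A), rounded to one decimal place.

82.0 dB(A)

L_eq = 10·log₁₀[(1/T)·Σ tᵢ·10^(Lᵢ/10)] with T = 80 min.
Σ tᵢ·10^(Lᵢ/10) = 10·10^(79/10) + 60·10^(83/10) + 10·10^(56/10) = 1.277e+10.
L_eq = 10·log₁₀(1.277e+10/80) = 82.03 dB(A).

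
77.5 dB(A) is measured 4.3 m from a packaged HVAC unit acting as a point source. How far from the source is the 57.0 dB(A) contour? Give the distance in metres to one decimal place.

For a point source L₁ − L₂ = 20·log₁₀(r₂/r₁), so r₂ = r₁·10^((L₁−L₂)/20).
r₂ = 4.3·10^((77.5−57.0)/20) = 4.3·10^(20.5/20) = 45.55 m.

45.5 m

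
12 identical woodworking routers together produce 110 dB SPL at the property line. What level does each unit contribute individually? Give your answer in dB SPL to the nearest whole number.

For N identical incoherent sources L_total = L₁ + 10·log₁₀ N, so L₁ = 110 − 10·log₁₀(12) = 110 − 10.792.

99 dB SPL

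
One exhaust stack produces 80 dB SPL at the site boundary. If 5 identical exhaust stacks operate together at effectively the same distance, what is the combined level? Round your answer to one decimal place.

87.0 dB SPL

N identical incoherent sources raise the level by 10·log₁₀ N.
L_total = 80 + 10·log₁₀(5) = 80 + 6.990 = 86.99 dB SPL.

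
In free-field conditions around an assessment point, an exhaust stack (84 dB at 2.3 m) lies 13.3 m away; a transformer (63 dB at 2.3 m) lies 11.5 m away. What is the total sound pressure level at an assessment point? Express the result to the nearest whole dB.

Propagate each source to the receiver with L = L_ref − 20·log₁₀(r/r_ref), then add intensities.
exhaust stack: 84 − 20·log₁₀(13.3/2.3) = 84 − 15.24 = 68.76 dB.
transformer: 63 − 20·log₁₀(11.5/2.3) = 63 − 13.98 = 49.02 dB.
Σ 10^(L/10) = 7.592e+06 → L_total = 10·log₁₀(7.592e+06) = 68.80 dB.

69 dB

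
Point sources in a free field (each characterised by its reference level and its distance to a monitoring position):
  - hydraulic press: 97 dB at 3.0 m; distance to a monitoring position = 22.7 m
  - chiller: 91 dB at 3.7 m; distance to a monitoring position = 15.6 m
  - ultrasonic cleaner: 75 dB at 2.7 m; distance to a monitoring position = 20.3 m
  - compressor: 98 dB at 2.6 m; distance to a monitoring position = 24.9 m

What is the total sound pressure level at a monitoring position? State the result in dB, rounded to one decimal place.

Apply inverse-square spreading to bring every level to the receiver, then sum 10^(L/10).
hydraulic press: 97 − 20·log₁₀(22.7/3.0) = 97 − 17.58 = 79.42 dB.
chiller: 91 − 20·log₁₀(15.6/3.7) = 91 − 12.50 = 78.50 dB.
ultrasonic cleaner: 75 − 20·log₁₀(20.3/2.7) = 75 − 17.52 = 57.48 dB.
compressor: 98 − 20·log₁₀(24.9/2.6) = 98 − 19.62 = 78.38 dB.
Σ 10^(L/10) = 2.277e+08 → L_total = 10·log₁₀(2.277e+08) = 83.57 dB.

83.6 dB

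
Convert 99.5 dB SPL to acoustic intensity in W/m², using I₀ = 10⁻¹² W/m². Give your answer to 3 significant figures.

I/I₀ = 10^(99.5/10) = 8.913e+09, so I = 8.913e+09 × 10⁻¹² W/m².

0.00891 W/m²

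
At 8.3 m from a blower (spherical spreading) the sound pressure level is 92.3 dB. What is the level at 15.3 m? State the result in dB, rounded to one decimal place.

87.0 dB

For a point source, L₂ = L₁ − 20·log₁₀(r₂/r₁).
L₂ = 92.3 − 20·log₁₀(15.3/8.3) = 92.3 − 5.312 = 86.99 dB.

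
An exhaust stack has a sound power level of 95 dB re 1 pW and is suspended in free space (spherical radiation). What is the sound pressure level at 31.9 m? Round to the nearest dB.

The power spreads over a sphere of area 4π·r², so L_p = L_w − 10·log₁₀(4π·r²).
4π·r² = 1.279e+04 m², 10·log₁₀ of that is 41.068 dB.
L_p = 95 − 41.068 = 53.93 dB.

54 dB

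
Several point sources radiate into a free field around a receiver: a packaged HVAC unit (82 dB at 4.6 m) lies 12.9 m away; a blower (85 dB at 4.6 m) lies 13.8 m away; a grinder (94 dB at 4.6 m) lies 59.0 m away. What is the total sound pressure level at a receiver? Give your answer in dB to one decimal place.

First find each source's level at the receiver (point-source: −20·log₁₀(r/r_ref)), then combine on an intensity basis.
packaged HVAC unit: 82 − 20·log₁₀(12.9/4.6) = 82 − 8.96 = 73.04 dB.
blower: 85 − 20·log₁₀(13.8/4.6) = 85 − 9.54 = 75.46 dB.
grinder: 94 − 20·log₁₀(59.0/4.6) = 94 − 22.16 = 71.84 dB.
Σ 10^(L/10) = 7.056e+07 → L_total = 10·log₁₀(7.056e+07) = 78.49 dB.

78.5 dB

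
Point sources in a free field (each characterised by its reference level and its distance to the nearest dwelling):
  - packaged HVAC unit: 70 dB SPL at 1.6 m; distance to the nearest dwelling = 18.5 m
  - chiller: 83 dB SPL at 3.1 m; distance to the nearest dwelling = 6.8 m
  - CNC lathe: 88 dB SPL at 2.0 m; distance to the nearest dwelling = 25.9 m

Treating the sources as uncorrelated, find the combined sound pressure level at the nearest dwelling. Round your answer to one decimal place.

Apply inverse-square spreading to bring every level to the receiver, then sum 10^(L/10).
packaged HVAC unit: 70 − 20·log₁₀(18.5/1.6) = 70 − 21.26 = 48.74 dB SPL.
chiller: 83 − 20·log₁₀(6.8/3.1) = 83 − 6.82 = 76.18 dB SPL.
CNC lathe: 88 − 20·log₁₀(25.9/2.0) = 88 − 22.25 = 65.75 dB SPL.
Σ 10^(L/10) = 4.530e+07 → L_total = 10·log₁₀(4.530e+07) = 76.56 dB SPL.

76.6 dB SPL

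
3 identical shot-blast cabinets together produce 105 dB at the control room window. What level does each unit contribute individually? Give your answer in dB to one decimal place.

3 equal contributions raise the level by 10·log₁₀ 3 = 4.771 dB, so each unit alone gives 105 − 4.771.

100.2 dB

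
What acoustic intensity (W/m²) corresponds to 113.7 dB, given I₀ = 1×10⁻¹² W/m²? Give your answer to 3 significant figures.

0.234 W/m²

L = 10·log₁₀(I/I₀) ⇒ I = I₀·10^(L/10) = 10⁻¹² × 10^11.37.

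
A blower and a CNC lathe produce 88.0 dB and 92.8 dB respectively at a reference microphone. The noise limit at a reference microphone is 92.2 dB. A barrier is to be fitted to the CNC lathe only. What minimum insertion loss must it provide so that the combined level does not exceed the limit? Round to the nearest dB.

3 dB

Everything except the CNC lathe sums to 10^(88.0/10) = 6.310e+08 in linear terms, 88.00 dB.
The limit corresponds to 10^(92.2/10) = 1.660e+09; subtracting the fixed part leaves 1.029e+09 for the CNC lathe, i.e. 90.12 dB.
So the CNC lathe must be reduced from 92.8 to 90.12 dB: IL = 2.68 dB.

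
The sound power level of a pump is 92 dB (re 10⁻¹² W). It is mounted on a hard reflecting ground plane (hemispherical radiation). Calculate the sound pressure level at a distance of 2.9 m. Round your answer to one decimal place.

74.8 dB

Free-field hemispherical radiation: L_p = L_w − 10·log₁₀(2π·r²), r = 2.9 m.
2π·r² = 52.84 m², 10·log₁₀ of that is 17.230 dB.
L_p = 92 − 17.230 = 74.77 dB.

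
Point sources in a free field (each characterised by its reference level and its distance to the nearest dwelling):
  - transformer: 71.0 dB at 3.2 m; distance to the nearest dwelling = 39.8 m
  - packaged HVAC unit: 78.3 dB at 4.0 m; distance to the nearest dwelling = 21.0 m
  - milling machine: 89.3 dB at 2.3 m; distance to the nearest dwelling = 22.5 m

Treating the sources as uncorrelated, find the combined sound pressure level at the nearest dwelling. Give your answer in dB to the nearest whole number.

Propagate each source to the receiver with L = L_ref − 20·log₁₀(r/r_ref), then add intensities.
transformer: 71.0 − 20·log₁₀(39.8/3.2) = 71.0 − 21.89 = 49.11 dB.
packaged HVAC unit: 78.3 − 20·log₁₀(21.0/4.0) = 78.3 − 14.40 = 63.90 dB.
milling machine: 89.3 − 20·log₁₀(22.5/2.3) = 89.3 − 19.81 = 69.49 dB.
Σ 10^(L/10) = 1.143e+07 → L_total = 10·log₁₀(1.143e+07) = 70.58 dB.

71 dB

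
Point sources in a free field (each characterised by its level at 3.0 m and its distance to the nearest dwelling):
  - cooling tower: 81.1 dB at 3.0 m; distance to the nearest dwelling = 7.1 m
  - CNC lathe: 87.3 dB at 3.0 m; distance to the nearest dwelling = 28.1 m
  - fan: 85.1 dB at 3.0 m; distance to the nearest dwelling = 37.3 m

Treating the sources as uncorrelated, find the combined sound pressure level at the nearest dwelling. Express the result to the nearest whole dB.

First find each source's level at the receiver (point-source: −20·log₁₀(r/r_ref)), then combine on an intensity basis.
cooling tower: 81.1 − 20·log₁₀(7.1/3.0) = 81.1 − 7.48 = 73.62 dB.
CNC lathe: 87.3 − 20·log₁₀(28.1/3.0) = 87.3 − 19.43 = 67.87 dB.
fan: 85.1 − 20·log₁₀(37.3/3.0) = 85.1 − 21.89 = 63.21 dB.
Σ 10^(L/10) = 3.121e+07 → L_total = 10·log₁₀(3.121e+07) = 74.94 dB.

75 dB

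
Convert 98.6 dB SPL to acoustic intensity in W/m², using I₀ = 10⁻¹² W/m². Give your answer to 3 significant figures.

0.00724 W/m²

I = I₀·10^(L/10) = 10⁻¹² × 10^(98.6/10) = 10^(-2.140).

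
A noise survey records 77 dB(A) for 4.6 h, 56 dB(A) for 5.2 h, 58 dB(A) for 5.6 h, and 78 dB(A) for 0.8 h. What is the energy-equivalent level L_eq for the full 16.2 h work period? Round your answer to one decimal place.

72.5 dB(A)

L_eq = 10·log₁₀[(1/T)·Σ tᵢ·10^(Lᵢ/10)] with T = 16.2 h.
Σ tᵢ·10^(Lᵢ/10) = 4.6·10^(77/10) + 5.2·10^(56/10) + 5.6·10^(58/10) + 0.8·10^(78/10) = 2.866e+08.
L_eq = 10·log₁₀(2.866e+08/16.2) = 72.48 dB(A).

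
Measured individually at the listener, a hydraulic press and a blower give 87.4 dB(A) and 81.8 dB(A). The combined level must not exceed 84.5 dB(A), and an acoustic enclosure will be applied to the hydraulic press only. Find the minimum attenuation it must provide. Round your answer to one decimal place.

6.2 dB

Everything except the hydraulic press sums to 10^(81.8/10) = 1.514e+08 in linear terms, 81.80 dB(A).
To meet 84.5 dB(A) overall, the treated hydraulic press may contribute at most 10^(84.5/10) − 1.514e+08 = 1.305e+08, i.e. 81.16 dB(A).
Required insertion loss = 87.4 − 81.16 = 6.24 dB.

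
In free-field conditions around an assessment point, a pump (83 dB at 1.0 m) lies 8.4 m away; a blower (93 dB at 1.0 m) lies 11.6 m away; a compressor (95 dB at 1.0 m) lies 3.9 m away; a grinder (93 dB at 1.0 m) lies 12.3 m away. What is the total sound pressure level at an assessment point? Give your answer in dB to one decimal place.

First find each source's level at the receiver (point-source: −20·log₁₀(r/r_ref)), then combine on an intensity basis.
pump: 83 − 20·log₁₀(8.4/1.0) = 83 − 18.49 = 64.51 dB.
blower: 93 − 20·log₁₀(11.6/1.0) = 93 − 21.29 = 71.71 dB.
compressor: 95 − 20·log₁₀(3.9/1.0) = 95 − 11.82 = 83.18 dB.
grinder: 93 − 20·log₁₀(12.3/1.0) = 93 − 21.80 = 71.20 dB.
Σ 10^(L/10) = 2.388e+08 → L_total = 10·log₁₀(2.388e+08) = 83.78 dB.

83.8 dB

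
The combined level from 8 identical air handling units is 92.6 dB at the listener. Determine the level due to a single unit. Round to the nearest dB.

Dividing the total intensity by 8 lowers the level by 10·log₁₀ 8 = 9.031 dB: L₁ = 92.6 − 9.031.

84 dB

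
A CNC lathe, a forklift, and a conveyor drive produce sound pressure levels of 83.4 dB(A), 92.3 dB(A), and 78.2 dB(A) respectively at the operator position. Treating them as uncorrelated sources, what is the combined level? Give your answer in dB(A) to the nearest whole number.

93 dB(A)

Incoherent sources combine by intensity addition: L_total = 10·log₁₀(Σ 10^(L_i/10)).
Σ 10^(L/10) = 10^(83.4/10) + 10^(92.3/10) + 10^(78.2/10) = 1.983e+09.
L_total = 10·log₁₀(1.983e+09) = 92.97 dB(A).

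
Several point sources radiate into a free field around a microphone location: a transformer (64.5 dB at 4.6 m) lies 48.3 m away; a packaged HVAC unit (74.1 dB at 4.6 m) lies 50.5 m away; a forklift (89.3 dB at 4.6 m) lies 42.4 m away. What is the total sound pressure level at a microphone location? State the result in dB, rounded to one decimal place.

70.1 dB

First find each source's level at the receiver (point-source: −20·log₁₀(r/r_ref)), then combine on an intensity basis.
transformer: 64.5 − 20·log₁₀(48.3/4.6) = 64.5 − 20.42 = 44.08 dB.
packaged HVAC unit: 74.1 − 20·log₁₀(50.5/4.6) = 74.1 − 20.81 = 53.29 dB.
forklift: 89.3 − 20·log₁₀(42.4/4.6) = 89.3 − 19.29 = 70.01 dB.
Σ 10^(L/10) = 1.026e+07 → L_total = 10·log₁₀(1.026e+07) = 70.11 dB.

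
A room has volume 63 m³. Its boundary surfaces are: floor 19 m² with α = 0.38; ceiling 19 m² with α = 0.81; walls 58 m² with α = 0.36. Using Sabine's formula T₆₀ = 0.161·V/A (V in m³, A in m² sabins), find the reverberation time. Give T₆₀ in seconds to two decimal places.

0.23 s

Total absorption A = 19·0.38 + 19·0.81 + 58·0.36 = 43.49 m² sabins.
T₆₀ = 0.161·V/A = 0.161·63/43.49 = 0.233 s.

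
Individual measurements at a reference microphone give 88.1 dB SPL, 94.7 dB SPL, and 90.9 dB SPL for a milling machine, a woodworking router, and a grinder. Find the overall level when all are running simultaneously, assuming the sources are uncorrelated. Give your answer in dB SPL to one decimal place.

96.8 dB SPL

Incoherent sources combine by intensity addition: L_total = 10·log₁₀(Σ 10^(L_i/10)).
Σ 10^(L/10) = 10^(88.1/10) + 10^(94.7/10) + 10^(90.9/10) = 4.827e+09.
L_total = 10·log₁₀(4.827e+09) = 96.84 dB SPL.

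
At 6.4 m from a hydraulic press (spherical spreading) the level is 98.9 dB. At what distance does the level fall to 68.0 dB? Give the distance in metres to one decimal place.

The 30.9 dB drop corresponds to a distance ratio of 10^(30.9/20) for a point source.
r₂ = 6.4·10^((98.9−68.0)/20) = 6.4·10^(30.9/20) = 224.48 m.

224.5 m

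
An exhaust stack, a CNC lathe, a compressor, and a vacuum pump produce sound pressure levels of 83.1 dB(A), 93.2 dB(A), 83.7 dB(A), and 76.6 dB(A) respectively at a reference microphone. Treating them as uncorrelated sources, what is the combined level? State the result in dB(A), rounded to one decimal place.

94.1 dB(A)

For uncorrelated sources the intensities add, so convert each level to linear form, sum, and take 10·log₁₀ of the total.
Σ 10^(L/10) = 10^(83.1/10) + 10^(93.2/10) + 10^(83.7/10) + 10^(76.6/10) = 2.574e+09.
L_total = 10·log₁₀(2.574e+09) = 94.11 dB(A).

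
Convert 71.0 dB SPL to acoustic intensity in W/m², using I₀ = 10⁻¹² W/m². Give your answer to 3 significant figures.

1.26e-05 W/m²

L = 10·log₁₀(I/I₀) ⇒ I = I₀·10^(L/10) = 10⁻¹² × 10^7.10.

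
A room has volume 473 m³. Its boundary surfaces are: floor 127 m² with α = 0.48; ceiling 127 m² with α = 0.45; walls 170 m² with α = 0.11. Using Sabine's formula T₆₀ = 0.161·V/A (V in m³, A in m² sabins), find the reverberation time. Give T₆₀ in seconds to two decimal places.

Summing Sᵢαᵢ: 127·0.48 + 127·0.45 + 170·0.11 = 136.81 m².
T₆₀ = 0.161·V/A = 0.161·473/136.81 = 0.557 s.

0.56 s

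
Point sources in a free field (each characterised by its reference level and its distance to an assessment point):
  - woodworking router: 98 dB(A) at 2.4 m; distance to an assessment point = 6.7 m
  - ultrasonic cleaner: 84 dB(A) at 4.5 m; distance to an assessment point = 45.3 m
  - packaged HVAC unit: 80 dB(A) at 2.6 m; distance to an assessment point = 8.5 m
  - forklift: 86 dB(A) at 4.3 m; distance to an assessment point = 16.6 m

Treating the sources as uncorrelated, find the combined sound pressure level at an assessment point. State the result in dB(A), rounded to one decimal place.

Propagate each source to the receiver with L = L_ref − 20·log₁₀(r/r_ref), then add intensities.
woodworking router: 98 − 20·log₁₀(6.7/2.4) = 98 − 8.92 = 89.08 dB(A).
ultrasonic cleaner: 84 − 20·log₁₀(45.3/4.5) = 84 − 20.06 = 63.94 dB(A).
packaged HVAC unit: 80 − 20·log₁₀(8.5/2.6) = 80 − 10.29 = 69.71 dB(A).
forklift: 86 − 20·log₁₀(16.6/4.3) = 86 − 11.73 = 74.27 dB(A).
Σ 10^(L/10) = 8.482e+08 → L_total = 10·log₁₀(8.482e+08) = 89.28 dB(A).

89.3 dB(A)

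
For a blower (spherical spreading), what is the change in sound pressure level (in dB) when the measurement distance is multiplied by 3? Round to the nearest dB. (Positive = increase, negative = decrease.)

A point source loses 6 dB per doubling of distance; generally ΔL = −20·log₁₀(r₂/r₁).
ΔL = −20·log₁₀(3) = -9.54 dB.

-10 dB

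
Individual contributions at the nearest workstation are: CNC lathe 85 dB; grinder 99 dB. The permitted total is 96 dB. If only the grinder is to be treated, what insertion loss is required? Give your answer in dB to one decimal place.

3.4 dB

The untreated sources together contribute 10^(85/10) = 3.162e+08, i.e. 85.00 dB.
The limit corresponds to 10^(96/10) = 3.981e+09; subtracting the fixed part leaves 3.665e+09 for the grinder, i.e. 95.64 dB.
Required insertion loss = 99 − 95.64 = 3.36 dB.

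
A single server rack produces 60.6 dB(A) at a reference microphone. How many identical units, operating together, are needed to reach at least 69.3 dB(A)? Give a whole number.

N identical sources give L₁ + 10·log₁₀ N, so require 10·log₁₀ N ≥ 69.3 − 60.6 = 8.7 dB.
N ≥ 10^(8.7/10) = 7.413, so N = 8.

8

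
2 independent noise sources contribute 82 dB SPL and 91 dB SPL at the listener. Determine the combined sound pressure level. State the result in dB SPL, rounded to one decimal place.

Incoherent sources combine by intensity addition: L_total = 10·log₁₀(Σ 10^(L_i/10)).
Σ 10^(L/10) = 10^(82/10) + 10^(91/10) = 1.417e+09.
L_total = 10·log₁₀(1.417e+09) = 91.51 dB SPL.

91.5 dB SPL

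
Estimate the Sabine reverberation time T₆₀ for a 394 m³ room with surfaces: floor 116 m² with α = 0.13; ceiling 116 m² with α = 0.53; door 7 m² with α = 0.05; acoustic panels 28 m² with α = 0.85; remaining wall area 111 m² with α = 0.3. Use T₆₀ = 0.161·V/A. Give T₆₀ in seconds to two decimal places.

0.47 s

Summing Sᵢαᵢ: 116·0.13 + 116·0.53 + 7·0.05 + 28·0.85 + 111·0.3 = 134.01 m².
T₆₀ = 0.161·V/A = 0.161·394/134.01 = 0.473 s.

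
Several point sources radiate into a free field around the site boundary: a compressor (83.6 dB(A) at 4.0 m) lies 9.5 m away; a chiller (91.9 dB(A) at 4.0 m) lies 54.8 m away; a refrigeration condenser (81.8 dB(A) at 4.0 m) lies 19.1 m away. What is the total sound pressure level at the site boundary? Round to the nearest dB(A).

77 dB(A)

Apply inverse-square spreading to bring every level to the receiver, then sum 10^(L/10).
compressor: 83.6 − 20·log₁₀(9.5/4.0) = 83.6 − 7.51 = 76.09 dB(A).
chiller: 91.9 − 20·log₁₀(54.8/4.0) = 91.9 − 22.73 = 69.17 dB(A).
refrigeration condenser: 81.8 − 20·log₁₀(19.1/4.0) = 81.8 − 13.58 = 68.22 dB(A).
Σ 10^(L/10) = 5.550e+07 → L_total = 10·log₁₀(5.550e+07) = 77.44 dB(A).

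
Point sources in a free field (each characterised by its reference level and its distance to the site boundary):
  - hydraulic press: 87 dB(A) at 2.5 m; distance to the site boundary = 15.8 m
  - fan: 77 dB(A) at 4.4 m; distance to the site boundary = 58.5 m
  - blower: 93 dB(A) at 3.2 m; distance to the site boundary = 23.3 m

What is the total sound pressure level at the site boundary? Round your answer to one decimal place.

77.0 dB(A)

Apply inverse-square spreading to bring every level to the receiver, then sum 10^(L/10).
hydraulic press: 87 − 20·log₁₀(15.8/2.5) = 87 − 16.01 = 70.99 dB(A).
fan: 77 − 20·log₁₀(58.5/4.4) = 77 − 22.47 = 54.53 dB(A).
blower: 93 − 20·log₁₀(23.3/3.2) = 93 − 17.24 = 75.76 dB(A).
Σ 10^(L/10) = 5.047e+07 → L_total = 10·log₁₀(5.047e+07) = 77.03 dB(A).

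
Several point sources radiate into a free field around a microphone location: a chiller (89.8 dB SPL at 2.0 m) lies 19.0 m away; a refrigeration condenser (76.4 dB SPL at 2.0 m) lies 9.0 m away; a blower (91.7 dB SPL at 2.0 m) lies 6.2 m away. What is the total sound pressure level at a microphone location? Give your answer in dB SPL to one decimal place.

82.2 dB SPL

Propagate each source to the receiver with L = L_ref − 20·log₁₀(r/r_ref), then add intensities.
chiller: 89.8 − 20·log₁₀(19.0/2.0) = 89.8 − 19.55 = 70.25 dB SPL.
refrigeration condenser: 76.4 − 20·log₁₀(9.0/2.0) = 76.4 − 13.06 = 63.34 dB SPL.
blower: 91.7 − 20·log₁₀(6.2/2.0) = 91.7 − 9.83 = 81.87 dB SPL.
Σ 10^(L/10) = 1.667e+08 → L_total = 10·log₁₀(1.667e+08) = 82.22 dB SPL.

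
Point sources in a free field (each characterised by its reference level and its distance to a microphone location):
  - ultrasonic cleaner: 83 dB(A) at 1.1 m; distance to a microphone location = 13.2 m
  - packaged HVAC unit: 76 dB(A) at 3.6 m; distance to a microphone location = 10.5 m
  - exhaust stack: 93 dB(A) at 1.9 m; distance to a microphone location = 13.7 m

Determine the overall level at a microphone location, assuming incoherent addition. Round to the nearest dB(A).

First find each source's level at the receiver (point-source: −20·log₁₀(r/r_ref)), then combine on an intensity basis.
ultrasonic cleaner: 83 − 20·log₁₀(13.2/1.1) = 83 − 21.58 = 61.42 dB(A).
packaged HVAC unit: 76 − 20·log₁₀(10.5/3.6) = 76 − 9.30 = 66.70 dB(A).
exhaust stack: 93 − 20·log₁₀(13.7/1.9) = 93 − 17.16 = 75.84 dB(A).
Σ 10^(L/10) = 4.444e+07 → L_total = 10·log₁₀(4.444e+07) = 76.48 dB(A).

76 dB(A)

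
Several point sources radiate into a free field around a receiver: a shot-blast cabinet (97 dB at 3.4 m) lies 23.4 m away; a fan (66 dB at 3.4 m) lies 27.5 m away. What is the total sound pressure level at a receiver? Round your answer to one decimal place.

80.2 dB

Apply inverse-square spreading to bring every level to the receiver, then sum 10^(L/10).
shot-blast cabinet: 97 − 20·log₁₀(23.4/3.4) = 97 − 16.75 = 80.25 dB.
fan: 66 − 20·log₁₀(27.5/3.4) = 66 − 18.16 = 47.84 dB.
Σ 10^(L/10) = 1.059e+08 → L_total = 10·log₁₀(1.059e+08) = 80.25 dB.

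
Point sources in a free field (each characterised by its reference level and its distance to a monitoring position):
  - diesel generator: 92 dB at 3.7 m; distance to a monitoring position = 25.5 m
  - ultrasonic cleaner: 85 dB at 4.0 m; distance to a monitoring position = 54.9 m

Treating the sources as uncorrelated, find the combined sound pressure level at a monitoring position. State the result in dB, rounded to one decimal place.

75.4 dB

Apply inverse-square spreading to bring every level to the receiver, then sum 10^(L/10).
diesel generator: 92 − 20·log₁₀(25.5/3.7) = 92 − 16.77 = 75.23 dB.
ultrasonic cleaner: 85 − 20·log₁₀(54.9/4.0) = 85 − 22.75 = 62.25 dB.
Σ 10^(L/10) = 3.505e+07 → L_total = 10·log₁₀(3.505e+07) = 75.45 dB.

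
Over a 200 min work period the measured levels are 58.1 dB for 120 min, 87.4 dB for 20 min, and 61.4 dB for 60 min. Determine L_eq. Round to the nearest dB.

77 dB

L_eq = 10·log₁₀[(1/T)·Σ tᵢ·10^(Lᵢ/10)] with T = 200 min.
Σ tᵢ·10^(Lᵢ/10) = 120·10^(58.1/10) + 20·10^(87.4/10) + 60·10^(61.4/10) = 1.115e+10.
L_eq = 10·log₁₀(1.115e+10/200) = 77.46 dB.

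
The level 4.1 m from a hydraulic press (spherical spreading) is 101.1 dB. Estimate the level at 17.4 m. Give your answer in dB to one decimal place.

Point-source attenuation: ΔL = 20·log₁₀(r₂/r₁) = 20·log₁₀(17.4/4.1) = 12.555 dB.
L₂ = 101.1 − 20·log₁₀(17.4/4.1) = 101.1 − 12.555 = 88.54 dB.

88.5 dB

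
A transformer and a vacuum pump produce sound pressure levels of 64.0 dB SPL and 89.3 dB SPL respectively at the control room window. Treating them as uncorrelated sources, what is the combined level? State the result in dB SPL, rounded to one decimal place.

89.3 dB SPL

For uncorrelated sources the intensities add, so convert each level to linear form, sum, and take 10·log₁₀ of the total.
Σ 10^(L/10) = 10^(64.0/10) + 10^(89.3/10) = 8.536e+08.
L_total = 10·log₁₀(8.536e+08) = 89.31 dB SPL.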